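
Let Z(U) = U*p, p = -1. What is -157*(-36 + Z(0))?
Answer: 5652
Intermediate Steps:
Z(U) = -U (Z(U) = U*(-1) = -U)
-157*(-36 + Z(0)) = -157*(-36 - 1*0) = -157*(-36 + 0) = -157*(-36) = 5652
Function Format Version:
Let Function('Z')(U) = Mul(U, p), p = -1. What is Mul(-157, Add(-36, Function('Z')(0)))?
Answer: 5652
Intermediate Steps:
Function('Z')(U) = Mul(-1, U) (Function('Z')(U) = Mul(U, -1) = Mul(-1, U))
Mul(-157, Add(-36, Function('Z')(0))) = Mul(-157, Add(-36, Mul(-1, 0))) = Mul(-157, Add(-36, 0)) = Mul(-157, -36) = 5652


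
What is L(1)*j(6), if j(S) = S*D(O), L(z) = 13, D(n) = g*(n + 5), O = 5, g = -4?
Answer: -3120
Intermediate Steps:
D(n) = -20 - 4*n (D(n) = -4*(n + 5) = -4*(5 + n) = -20 - 4*n)
j(S) = -40*S (j(S) = S*(-20 - 4*5) = S*(-20 - 20) = S*(-40) = -40*S)
L(1)*j(6) = 13*(-40*6) = 13*(-240) = -3120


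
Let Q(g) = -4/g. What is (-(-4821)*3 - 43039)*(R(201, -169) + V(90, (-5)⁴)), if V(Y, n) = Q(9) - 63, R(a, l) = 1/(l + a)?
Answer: 16308859/9 ≈ 1.8121e+6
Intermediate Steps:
R(a, l) = 1/(a + l)
V(Y, n) = -571/9 (V(Y, n) = -4/9 - 63 = -571/9)
(-(-4821)*3 - 43039)*(R(201, -169) + V(90, (-5)⁴)) = (-(-4821)*3 - 43039)*(1/(201 - 169) - 571/9) = (-1*(-14463) - 43039)*(1/32 - 571/9) = (14463 - 43039)*(1/32 - 571/9) = -28576*(-18263/288) = 16308859/9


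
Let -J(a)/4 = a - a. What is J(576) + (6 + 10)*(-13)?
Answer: -208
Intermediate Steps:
J(a) = 0 (J(a) = -4*(a - a) = -4*0 = 0)
J(576) + (6 + 10)*(-13) = 0 + (6 + 10)*(-13) = 0 + 16*(-13) = 0 - 208 = -208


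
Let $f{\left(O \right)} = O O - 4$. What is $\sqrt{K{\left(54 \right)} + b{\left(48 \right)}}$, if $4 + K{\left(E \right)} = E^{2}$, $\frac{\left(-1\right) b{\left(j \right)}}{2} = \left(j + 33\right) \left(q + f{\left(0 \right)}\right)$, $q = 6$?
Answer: $2 \sqrt{647} \approx 50.872$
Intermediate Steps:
$f{\left(O \right)} = -4 + O^{2}$ ($f{\left(O \right)} = O^{2} - 4 = -4 + O^{2}$)
$b{\left(j \right)} = -132 - 4 j$ ($b{\left(j \right)} = - 2 \left(j + 33\right) \left(6 - \left(4 - 0^{2}\right)\right) = - 2 \left(33 + j\right) \left(6 + \left(-4 + 0\right)\right) = - 2 \left(33 + j\right) \left(6 - 4\right) = - 2 \left(33 + j\right) 2 = - 2 \left(66 + 2 j\right) = -132 - 4 j$)
$K{\left(E \right)} = -4 + E^{2}$
$\sqrt{K{\left(54 \right)} + b{\left(48 \right)}} = \sqrt{\left(-4 + 54^{2}\right) - 324} = \sqrt{\left(-4 + 2916\right) - 324} = \sqrt{2912 - 324} = \sqrt{2588} = 2 \sqrt{647}$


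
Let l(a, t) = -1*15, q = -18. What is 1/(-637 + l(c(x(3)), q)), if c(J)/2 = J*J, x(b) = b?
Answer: -1/652 ≈ -0.0015337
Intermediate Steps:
c(J) = 2*J**2 (c(J) = 2*(J*J) = 2*J**2)
l(a, t) = -15
1/(-637 + l(c(x(3)), q)) = 1/(-637 - 15) = 1/(-652) = -1/652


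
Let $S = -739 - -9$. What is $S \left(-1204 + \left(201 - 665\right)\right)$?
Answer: $1217640$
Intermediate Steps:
$S = -730$ ($S = -739 + 9 = -730$)
$S \left(-1204 + \left(201 - 665\right)\right) = - 730 \left(-1204 + \left(201 - 665\right)\right) = - 730 \left(-1204 - 464\right) = \left(-730\right) \left(-1668\right) = 1217640$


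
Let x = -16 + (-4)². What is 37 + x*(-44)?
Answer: 37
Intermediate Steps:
x = 0 (x = -16 + 16 = 0)
37 + x*(-44) = 37 + 0*(-44) = 37 + 0 = 37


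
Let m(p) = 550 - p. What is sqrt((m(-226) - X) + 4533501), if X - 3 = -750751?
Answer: 15*sqrt(23489) ≈ 2298.9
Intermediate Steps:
X = -750748 (X = 3 - 750751 = -750748)
sqrt((m(-226) - X) + 4533501) = sqrt(((550 - 1*(-226)) - 1*(-750748)) + 4533501) = sqrt(((550 + 226) + 750748) + 4533501) = sqrt((776 + 750748) + 4533501) = sqrt(751524 + 4533501) = sqrt(5285025) = 15*sqrt(23489)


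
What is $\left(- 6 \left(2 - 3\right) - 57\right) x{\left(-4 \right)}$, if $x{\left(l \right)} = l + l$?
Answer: $408$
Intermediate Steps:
$x{\left(l \right)} = 2 l$
$\left(- 6 \left(2 - 3\right) - 57\right) x{\left(-4 \right)} = \left(- 6 \left(2 - 3\right) - 57\right) 2 \left(-4\right) = \left(\left(-6\right) \left(-1\right) - 57\right) \left(-8\right) = \left(6 - 57\right) \left(-8\right) = \left(-51\right) \left(-8\right) = 408$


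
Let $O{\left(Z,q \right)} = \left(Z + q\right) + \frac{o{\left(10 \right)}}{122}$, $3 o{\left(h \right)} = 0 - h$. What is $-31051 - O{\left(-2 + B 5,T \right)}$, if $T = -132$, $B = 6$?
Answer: $- \frac{5663296}{183} \approx -30947.0$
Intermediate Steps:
$o{\left(h \right)} = - \frac{h}{3}$ ($o{\left(h \right)} = \frac{0 - h}{3} = \frac{\left(-1\right) h}{3} = - \frac{h}{3}$)
$O{\left(Z,q \right)} = - \frac{5}{183} + Z + q$ ($O{\left(Z,q \right)} = \left(Z + q\right) + \frac{\left(- \frac{1}{3}\right) 10}{122} = \left(Z + q\right) - \frac{5}{183} = - \frac{5}{183} + Z + q$)
$-31051 - O{\left(-2 + B 5,T \right)} = -31051 - \left(- \frac{5}{183} + \left(-2 + 6 \cdot 5\right) - 132\right) = -31051 - \left(- \frac{5}{183} + \left(-2 + 30\right) - 132\right) = -31051 - \left(- \frac{5}{183} + 28 - 132\right) = -31051 - - \frac{19037}{183} = -31051 + \frac{19037}{183} = - \frac{5663296}{183}$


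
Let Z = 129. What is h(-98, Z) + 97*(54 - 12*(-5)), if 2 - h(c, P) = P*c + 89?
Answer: 23613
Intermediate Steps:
h(c, P) = -87 - P*c (h(c, P) = 2 - (P*c + 89) = 2 - (89 + P*c) = 2 + (-89 - P*c) = -87 - P*c)
h(-98, Z) + 97*(54 - 12*(-5)) = (-87 - 1*129*(-98)) + 97*(54 - 12*(-5)) = (-87 + 12642) + 97*(54 + 60) = 12555 + 97*114 = 12555 + 11058 = 23613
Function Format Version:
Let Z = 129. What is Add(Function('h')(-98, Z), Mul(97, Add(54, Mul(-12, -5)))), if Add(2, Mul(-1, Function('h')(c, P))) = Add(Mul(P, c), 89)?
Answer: 23613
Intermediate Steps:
Function('h')(c, P) = Add(-87, Mul(-1, P, c)) (Function('h')(c, P) = Add(2, Mul(-1, Add(Mul(P, c), 89))) = Add(2, Mul(-1, Add(89, Mul(P, c)))) = Add(2, Add(-89, Mul(-1, P, c))) = Add(-87, Mul(-1, P, c)))
Add(Function('h')(-98, Z), Mul(97, Add(54, Mul(-12, -5)))) = Add(Add(-87, Mul(-1, 129, -98)), Mul(97, Add(54, Mul(-12, -5)))) = Add(Add(-87, 12642), Mul(97, Add(54, 60))) = Add(12555, Mul(97, 114)) = Add(12555, 11058) = 23613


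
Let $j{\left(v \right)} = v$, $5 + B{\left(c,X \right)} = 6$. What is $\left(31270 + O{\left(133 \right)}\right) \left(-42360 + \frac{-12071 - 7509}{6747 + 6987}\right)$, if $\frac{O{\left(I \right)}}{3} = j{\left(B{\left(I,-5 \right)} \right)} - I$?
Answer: $- \frac{8981120325340}{6867} \approx -1.3079 \cdot 10^{9}$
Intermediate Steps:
$B{\left(c,X \right)} = 1$ ($B{\left(c,X \right)} = -5 + 6 = 1$)
$O{\left(I \right)} = 3 - 3 I$ ($O{\left(I \right)} = 3 \left(1 - I\right) = 3 - 3 I$)
$\left(31270 + O{\left(133 \right)}\right) \left(-42360 + \frac{-12071 - 7509}{6747 + 6987}\right) = \left(31270 + \left(3 - 399\right)\right) \left(-42360 + \frac{-12071 - 7509}{6747 + 6987}\right) = \left(31270 + \left(3 - 399\right)\right) \left(-42360 - \frac{19580}{13734}\right) = \left(31270 - 396\right) \left(-42360 - \frac{9790}{6867}\right) = 30874 \left(-42360 - \frac{9790}{6867}\right) = 30874 \left(- \frac{290895910}{6867}\right) = - \frac{8981120325340}{6867}$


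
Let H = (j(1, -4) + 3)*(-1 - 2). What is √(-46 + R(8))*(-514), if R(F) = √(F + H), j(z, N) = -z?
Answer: -514*I*√(46 - √2) ≈ -3432.1*I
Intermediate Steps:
H = -6 (H = (-1*1 + 3)*(-1 - 2) = (-1 + 3)*(-3) = 2*(-3) = -6)
R(F) = √(-6 + F) (R(F) = √(F - 6) = √(-6 + F))
√(-46 + R(8))*(-514) = √(-46 + √(-6 + 8))*(-514) = √(-46 + √2)*(-514) = -514*√(-46 + √2)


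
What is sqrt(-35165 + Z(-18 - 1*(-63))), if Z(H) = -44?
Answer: I*sqrt(35209) ≈ 187.64*I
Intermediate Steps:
sqrt(-35165 + Z(-18 - 1*(-63))) = sqrt(-35165 - 44) = sqrt(-35209) = I*sqrt(35209)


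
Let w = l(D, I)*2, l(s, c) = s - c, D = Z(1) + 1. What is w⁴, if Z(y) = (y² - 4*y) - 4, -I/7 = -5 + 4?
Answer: 456976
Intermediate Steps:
I = 7 (I = -7*(-5 + 4) = -7*(-1) = 7)
Z(y) = -4 + y² - 4*y
D = -6 (D = (-4 + 1² - 4*1) + 1 = (-4 + 1 - 4) + 1 = -7 + 1 = -6)
w = -26 (w = (-6 - 1*7)*2 = (-6 - 7)*2 = -13*2 = -26)
w⁴ = (-26)⁴ = 456976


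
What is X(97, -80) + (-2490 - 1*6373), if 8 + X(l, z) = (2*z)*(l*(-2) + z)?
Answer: 34969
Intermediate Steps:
X(l, z) = -8 + 2*z*(z - 2*l) (X(l, z) = -8 + (2*z)*(l*(-2) + z) = -8 + (2*z)*(-2*l + z) = -8 + (2*z)*(z - 2*l) = -8 + 2*z*(z - 2*l))
X(97, -80) + (-2490 - 1*6373) = (-8 + 2*(-80)² - 4*97*(-80)) + (-2490 - 1*6373) = (-8 + 2*6400 + 31040) + (-2490 - 6373) = (-8 + 12800 + 31040) - 8863 = 43832 - 8863 = 34969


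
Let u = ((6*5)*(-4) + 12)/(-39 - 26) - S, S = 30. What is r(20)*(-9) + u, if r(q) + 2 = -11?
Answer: 5763/65 ≈ 88.661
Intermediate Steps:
r(q) = -13 (r(q) = -2 - 11 = -13)
u = -1842/65 (u = ((6*5)*(-4) + 12)/(-39 - 26) - 1*30 = (30*(-4) + 12)/(-65) - 30 = (-120 + 12)*(-1/65) - 30 = -108*(-1/65) - 30 = 108/65 - 30 = -1842/65 ≈ -28.338)
r(20)*(-9) + u = -13*(-9) - 1842/65 = 117 - 1842/65 = 5763/65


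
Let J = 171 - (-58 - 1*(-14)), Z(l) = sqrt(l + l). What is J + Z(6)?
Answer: 215 + 2*sqrt(3) ≈ 218.46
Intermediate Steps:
Z(l) = sqrt(2)*sqrt(l) (Z(l) = sqrt(2*l) = sqrt(2)*sqrt(l))
J = 215 (J = 171 - (-58 + 14) = 171 - 1*(-44) = 171 + 44 = 215)
J + Z(6) = 215 + sqrt(2)*sqrt(6) = 215 + 2*sqrt(3)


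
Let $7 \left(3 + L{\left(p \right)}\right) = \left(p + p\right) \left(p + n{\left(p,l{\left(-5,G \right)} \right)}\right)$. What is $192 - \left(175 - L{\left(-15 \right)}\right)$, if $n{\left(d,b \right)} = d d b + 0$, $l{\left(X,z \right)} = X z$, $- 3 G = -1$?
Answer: $\frac{11798}{7} \approx 1685.4$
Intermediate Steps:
$G = \frac{1}{3}$ ($G = \left(- \frac{1}{3}\right) \left(-1\right) = \frac{1}{3} \approx 0.33333$)
$n{\left(d,b \right)} = b d^{2}$ ($n{\left(d,b \right)} = d^{2} b + 0 = b d^{2} + 0 = b d^{2}$)
$L{\left(p \right)} = -3 + \frac{2 p \left(p - \frac{5 p^{2}}{3}\right)}{7}$ ($L{\left(p \right)} = -3 + \frac{\left(p + p\right) \left(p + \left(-5\right) \frac{1}{3} p^{2}\right)}{7} = -3 + \frac{2 p \left(p - \frac{5 p^{2}}{3}\right)}{7}$)
$192 - \left(175 - L{\left(-15 \right)}\right) = 192 - \left(175 - \left(-3 - \frac{10 \left(-15\right)^{3}}{21} + \frac{2 \left(-15\right)^{2}}{7}\right)\right) = 192 - \left(175 - \left(-3 - - \frac{11250}{7} + \frac{2}{7} \cdot 225\right)\right) = 192 - \left(175 - \left(-3 + \frac{11250}{7} + \frac{450}{7}\right)\right) = 192 - \left(175 - \frac{11679}{7}\right) = 192 - - \frac{10454}{7} = 192 + \frac{10454}{7} = \frac{11798}{7}$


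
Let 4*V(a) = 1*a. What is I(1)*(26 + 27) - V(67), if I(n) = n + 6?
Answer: 1417/4 ≈ 354.25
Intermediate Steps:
I(n) = 6 + n
V(a) = a/4 (V(a) = (1*a)/4 = a/4)
I(1)*(26 + 27) - V(67) = (6 + 1)*(26 + 27) - 67/4 = 7*53 - 1*67/4 = 371 - 67/4 = 1417/4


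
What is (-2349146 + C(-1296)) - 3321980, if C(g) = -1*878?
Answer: -5672004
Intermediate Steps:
C(g) = -878
(-2349146 + C(-1296)) - 3321980 = (-2349146 - 878) - 3321980 = -2350024 - 3321980 = -5672004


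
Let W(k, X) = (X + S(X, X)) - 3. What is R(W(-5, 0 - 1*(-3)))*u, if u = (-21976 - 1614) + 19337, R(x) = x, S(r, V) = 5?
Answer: -21265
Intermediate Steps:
W(k, X) = 2 + X (W(k, X) = (X + 5) - 3 = (5 + X) - 3 = 2 + X)
u = -4253 (u = -23590 + 19337 = -4253)
R(W(-5, 0 - 1*(-3)))*u = (2 + (0 - 1*(-3)))*(-4253) = (2 + (0 + 3))*(-4253) = (2 + 3)*(-4253) = 5*(-4253) = -21265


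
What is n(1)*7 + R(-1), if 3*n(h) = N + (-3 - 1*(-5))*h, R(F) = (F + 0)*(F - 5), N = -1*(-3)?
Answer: 53/3 ≈ 17.667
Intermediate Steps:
N = 3
R(F) = F*(-5 + F)
n(h) = 1 + 2*h/3 (n(h) = (3 + (-3 - 1*(-5))*h)/3 = (3 + (-3 + 5)*h)/3 = (3 + 2*h)/3 = 1 + 2*h/3)
n(1)*7 + R(-1) = (1 + (2/3)*1)*7 - (-5 - 1) = (1 + 2/3)*7 - 1*(-6) = (5/3)*7 + 6 = 35/3 + 6 = 53/3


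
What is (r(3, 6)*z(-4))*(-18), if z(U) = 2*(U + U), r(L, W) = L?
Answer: 864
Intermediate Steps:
z(U) = 4*U (z(U) = 2*(2*U) = 4*U)
(r(3, 6)*z(-4))*(-18) = (3*(4*(-4)))*(-18) = (3*(-16))*(-18) = -48*(-18) = 864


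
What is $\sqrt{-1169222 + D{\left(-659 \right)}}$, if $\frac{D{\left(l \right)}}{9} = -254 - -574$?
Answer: $i \sqrt{1166342} \approx 1080.0 i$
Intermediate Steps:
$D{\left(l \right)} = 2880$ ($D{\left(l \right)} = 9 \left(-254 - -574\right) = 9 \left(-254 + 574\right) = 9 \cdot 320 = 2880$)
$\sqrt{-1169222 + D{\left(-659 \right)}} = \sqrt{-1169222 + 2880} = \sqrt{-1166342} = i \sqrt{1166342}$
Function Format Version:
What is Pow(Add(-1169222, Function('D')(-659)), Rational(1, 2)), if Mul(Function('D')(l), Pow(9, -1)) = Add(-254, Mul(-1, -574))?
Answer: Mul(I, Pow(1166342, Rational(1, 2))) ≈ Mul(1080.0, I)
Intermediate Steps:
Function('D')(l) = 2880 (Function('D')(l) = Mul(9, Add(-254, Mul(-1, -574))) = Mul(9, Add(-254, 574)) = Mul(9, 320) = 2880)
Pow(Add(-1169222, Function('D')(-659)), Rational(1, 2)) = Pow(Add(-1169222, 2880), Rational(1, 2)) = Pow(-1166342, Rational(1, 2)) = Mul(I, Pow(1166342, Rational(1, 2)))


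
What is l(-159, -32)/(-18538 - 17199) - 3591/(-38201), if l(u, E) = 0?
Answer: 3591/38201 ≈ 0.094003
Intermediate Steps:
l(-159, -32)/(-18538 - 17199) - 3591/(-38201) = 0/(-18538 - 17199) - 3591/(-38201) = 0/(-35737) - 3591*(-1/38201) = 0*(-1/35737) + 3591/38201 = 0 + 3591/38201 = 3591/38201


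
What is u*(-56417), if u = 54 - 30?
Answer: -1354008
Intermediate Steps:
u = 24
u*(-56417) = 24*(-56417) = -1354008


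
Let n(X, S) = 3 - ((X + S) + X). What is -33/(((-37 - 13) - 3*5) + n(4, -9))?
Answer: 33/61 ≈ 0.54098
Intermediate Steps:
n(X, S) = 3 - S - 2*X (n(X, S) = 3 - ((S + X) + X) = 3 - (S + 2*X) = 3 + (-S - 2*X) = 3 - S - 2*X)
-33/(((-37 - 13) - 3*5) + n(4, -9)) = -33/(((-37 - 13) - 3*5) + (3 - 1*(-9) - 2*4)) = -33/((-50 - 15) + (3 + 9 - 8)) = -33/(-65 + 4) = -33/(-61) = -1/61*(-33) = 33/61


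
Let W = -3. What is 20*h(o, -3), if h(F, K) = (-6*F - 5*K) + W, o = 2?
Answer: 0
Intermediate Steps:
h(F, K) = -3 - 6*F - 5*K (h(F, K) = (-6*F - 5*K) - 3 = -3 - 6*F - 5*K)
20*h(o, -3) = 20*(-3 - 6*2 - 5*(-3)) = 20*(-3 - 12 + 15) = 20*0 = 0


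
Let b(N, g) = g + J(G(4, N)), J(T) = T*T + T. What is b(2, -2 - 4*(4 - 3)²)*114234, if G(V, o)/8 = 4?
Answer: 119945700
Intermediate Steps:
G(V, o) = 32 (G(V, o) = 8*4 = 32)
J(T) = T + T² (J(T) = T² + T = T + T²)
b(N, g) = 1056 + g (b(N, g) = g + 32*(1 + 32) = g + 32*33 = g + 1056 = 1056 + g)
b(2, -2 - 4*(4 - 3)²)*114234 = (1056 + (-2 - 4*(4 - 3)²))*114234 = (1056 + (-2 - 4*1²))*114234 = (1056 + (-2 - 4*1))*114234 = (1056 + (-2 - 4))*114234 = (1056 - 6)*114234 = 1050*114234 = 119945700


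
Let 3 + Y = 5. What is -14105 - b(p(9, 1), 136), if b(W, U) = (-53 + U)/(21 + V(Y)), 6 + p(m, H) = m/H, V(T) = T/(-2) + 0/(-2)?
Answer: -282183/20 ≈ -14109.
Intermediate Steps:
Y = 2 (Y = -3 + 5 = 2)
V(T) = -T/2 (V(T) = T*(-½) + 0*(-½) = -T/2 + 0 = -T/2)
p(m, H) = -6 + m/H
b(W, U) = -53/20 + U/20 (b(W, U) = (-53 + U)/(21 - ½*2) = (-53 + U)/(21 - 1) = (-53 + U)/20 = (-53 + U)*(1/20) = -53/20 + U/20)
-14105 - b(p(9, 1), 136) = -14105 - (-53/20 + (1/20)*136) = -14105 - (-53/20 + 34/5) = -14105 - 1*83/20 = -14105 - 83/20 = -282183/20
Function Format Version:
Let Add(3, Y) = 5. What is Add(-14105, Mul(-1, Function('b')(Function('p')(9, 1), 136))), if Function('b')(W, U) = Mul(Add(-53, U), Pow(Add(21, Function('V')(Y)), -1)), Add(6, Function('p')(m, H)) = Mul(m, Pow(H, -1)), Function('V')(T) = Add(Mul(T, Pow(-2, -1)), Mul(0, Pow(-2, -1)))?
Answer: Rational(-282183, 20) ≈ -14109.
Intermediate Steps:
Y = 2 (Y = Add(-3, 5) = 2)
Function('V')(T) = Mul(Rational(-1, 2), T) (Function('V')(T) = Add(Mul(T, Rational(-1, 2)), Mul(0, Rational(-1, 2))) = Add(Mul(Rational(-1, 2), T), 0) = Mul(Rational(-1, 2), T))
Function('p')(m, H) = Add(-6, Mul(m, Pow(H, -1)))
Function('b')(W, U) = Add(Rational(-53, 20), Mul(Rational(1, 20), U)) (Function('b')(W, U) = Mul(Add(-53, U), Pow(Add(21, Mul(Rational(-1, 2), 2)), -1)) = Mul(Add(-53, U), Pow(Add(21, -1), -1)) = Mul(Add(-53, U), Pow(20, -1)) = Mul(Add(-53, U), Rational(1, 20)) = Add(Rational(-53, 20), Mul(Rational(1, 20), U)))
Add(-14105, Mul(-1, Function('b')(Function('p')(9, 1), 136))) = Add(-14105, Mul(-1, Add(Rational(-53, 20), Mul(Rational(1, 20), 136)))) = Add(-14105, Mul(-1, Add(Rational(-53, 20), Rational(34, 5)))) = Add(-14105, Mul(-1, Rational(83, 20))) = Add(-14105, Rational(-83, 20)) = Rational(-282183, 20)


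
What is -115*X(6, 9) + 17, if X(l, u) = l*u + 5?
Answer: -6768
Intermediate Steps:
X(l, u) = 5 + l*u
-115*X(6, 9) + 17 = -115*(5 + 6*9) + 17 = -115*(5 + 54) + 17 = -115*59 + 17 = -6785 + 17 = -6768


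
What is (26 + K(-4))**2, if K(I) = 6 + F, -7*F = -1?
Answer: 50625/49 ≈ 1033.2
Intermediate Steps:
F = 1/7 (F = -1/7*(-1) = 1/7 ≈ 0.14286)
K(I) = 43/7 (K(I) = 6 + 1/7 = 43/7)
(26 + K(-4))**2 = (26 + 43/7)**2 = (225/7)**2 = 50625/49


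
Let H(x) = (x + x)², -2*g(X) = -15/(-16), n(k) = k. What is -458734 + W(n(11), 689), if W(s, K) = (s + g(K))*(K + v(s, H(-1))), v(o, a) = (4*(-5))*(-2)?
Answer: -14433815/32 ≈ -4.5106e+5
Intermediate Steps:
g(X) = -15/32 (g(X) = -(-15)/(2*(-16)) = -(-15)*(-1)/(2*16) = -½*15/16 = -15/32)
H(x) = 4*x² (H(x) = (2*x)² = 4*x²)
v(o, a) = 40 (v(o, a) = -20*(-2) = 40)
W(s, K) = (40 + K)*(-15/32 + s) (W(s, K) = (s - 15/32)*(K + 40) = (-15/32 + s)*(40 + K) = (40 + K)*(-15/32 + s))
-458734 + W(n(11), 689) = -458734 + (-75/4 + 40*11 - 15/32*689 + 689*11) = -458734 + (-75/4 + 440 - 10335/32 + 7579) = -458734 + 245673/32 = -14433815/32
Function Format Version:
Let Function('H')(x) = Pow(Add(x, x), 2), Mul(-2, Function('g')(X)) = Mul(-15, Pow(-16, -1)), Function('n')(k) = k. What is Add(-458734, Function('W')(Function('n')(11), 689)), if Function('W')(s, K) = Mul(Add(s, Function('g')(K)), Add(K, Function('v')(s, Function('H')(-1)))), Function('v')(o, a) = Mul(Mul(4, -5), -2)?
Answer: Rational(-14433815, 32) ≈ -4.5106e+5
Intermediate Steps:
Function('g')(X) = Rational(-15, 32) (Function('g')(X) = Mul(Rational(-1, 2), Mul(-15, Pow(-16, -1))) = Mul(Rational(-1, 2), Mul(-15, Rational(-1, 16))) = Mul(Rational(-1, 2), Rational(15, 16)) = Rational(-15, 32))
Function('H')(x) = Mul(4, Pow(x, 2)) (Function('H')(x) = Pow(Mul(2, x), 2) = Mul(4, Pow(x, 2)))
Function('v')(o, a) = 40 (Function('v')(o, a) = Mul(-20, -2) = 40)
Function('W')(s, K) = Mul(Add(40, K), Add(Rational(-15, 32), s)) (Function('W')(s, K) = Mul(Add(s, Rational(-15, 32)), Add(K, 40)) = Mul(Add(Rational(-15, 32), s), Add(40, K)) = Mul(Add(40, K), Add(Rational(-15, 32), s)))
Add(-458734, Function('W')(Function('n')(11), 689)) = Add(-458734, Add(Rational(-75, 4), Mul(40, 11), Mul(Rational(-15, 32), 689), Mul(689, 11))) = Add(-458734, Add(Rational(-75, 4), 440, Rational(-10335, 32), 7579)) = Add(-458734, Rational(245673, 32)) = Rational(-14433815, 32)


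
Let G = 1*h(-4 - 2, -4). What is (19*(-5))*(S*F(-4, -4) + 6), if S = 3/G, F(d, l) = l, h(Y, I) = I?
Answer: -855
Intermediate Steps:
G = -4 (G = 1*(-4) = -4)
S = -¾ (S = 3/(-4) = 3*(-¼) = -¾ ≈ -0.75000)
(19*(-5))*(S*F(-4, -4) + 6) = (19*(-5))*(-¾*(-4) + 6) = -95*(3 + 6) = -95*9 = -855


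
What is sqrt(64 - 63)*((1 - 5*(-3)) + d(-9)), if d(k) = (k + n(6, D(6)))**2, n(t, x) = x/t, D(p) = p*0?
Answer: 97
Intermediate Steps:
D(p) = 0
d(k) = k**2 (d(k) = (k + 0/6)**2 = (k + 0*(1/6))**2 = (k + 0)**2 = k**2)
sqrt(64 - 63)*((1 - 5*(-3)) + d(-9)) = sqrt(64 - 63)*((1 - 5*(-3)) + (-9)**2) = sqrt(1)*((1 + 15) + 81) = 1*(16 + 81) = 1*97 = 97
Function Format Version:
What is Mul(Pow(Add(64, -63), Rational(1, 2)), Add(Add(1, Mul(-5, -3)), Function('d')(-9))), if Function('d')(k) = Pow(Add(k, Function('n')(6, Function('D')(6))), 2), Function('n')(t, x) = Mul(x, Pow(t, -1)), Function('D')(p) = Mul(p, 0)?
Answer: 97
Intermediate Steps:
Function('D')(p) = 0
Function('d')(k) = Pow(k, 2) (Function('d')(k) = Pow(Add(k, Mul(0, Pow(6, -1))), 2) = Pow(Add(k, Mul(0, Rational(1, 6))), 2) = Pow(Add(k, 0), 2) = Pow(k, 2))
Mul(Pow(Add(64, -63), Rational(1, 2)), Add(Add(1, Mul(-5, -3)), Function('d')(-9))) = Mul(Pow(Add(64, -63), Rational(1, 2)), Add(Add(1, Mul(-5, -3)), Pow(-9, 2))) = Mul(Pow(1, Rational(1, 2)), Add(Add(1, 15), 81)) = Mul(1, Add(16, 81)) = Mul(1, 97) = 97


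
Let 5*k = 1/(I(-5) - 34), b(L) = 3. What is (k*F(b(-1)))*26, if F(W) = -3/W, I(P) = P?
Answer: 2/15 ≈ 0.13333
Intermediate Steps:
k = -1/195 (k = 1/(5*(-5 - 34)) = (1/5)/(-39) = (1/5)*(-1/39) = -1/195 ≈ -0.0051282)
(k*F(b(-1)))*26 = -(-1)/(65*3)*26 = -1/195*(-1)*26 = (1/195)*26 = 2/15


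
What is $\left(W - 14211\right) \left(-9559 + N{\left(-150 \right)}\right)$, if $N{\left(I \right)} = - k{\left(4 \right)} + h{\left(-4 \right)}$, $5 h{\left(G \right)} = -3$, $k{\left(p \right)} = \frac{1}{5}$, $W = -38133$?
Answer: $\frac{2501990856}{5} \approx 5.004 \cdot 10^{8}$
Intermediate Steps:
$k{\left(p \right)} = \frac{1}{5}$
$h{\left(G \right)} = - \frac{3}{5}$ ($h{\left(G \right)} = \frac{1}{5} \left(-3\right) = - \frac{3}{5}$)
$N{\left(I \right)} = - \frac{4}{5}$ ($N{\left(I \right)} = \left(-1\right) \frac{1}{5} - \frac{3}{5} = - \frac{1}{5} - \frac{3}{5} = - \frac{4}{5}$)
$\left(W - 14211\right) \left(-9559 + N{\left(-150 \right)}\right) = \left(-38133 - 14211\right) \left(-9559 - \frac{4}{5}\right) = \left(-52344\right) \left(- \frac{47799}{5}\right) = \frac{2501990856}{5}$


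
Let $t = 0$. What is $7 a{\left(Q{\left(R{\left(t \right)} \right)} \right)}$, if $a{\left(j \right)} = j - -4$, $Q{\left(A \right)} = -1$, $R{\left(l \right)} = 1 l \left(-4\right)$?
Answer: $21$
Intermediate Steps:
$R{\left(l \right)} = - 4 l$ ($R{\left(l \right)} = l \left(-4\right) = - 4 l$)
$a{\left(j \right)} = 4 + j$ ($a{\left(j \right)} = j + 4 = 4 + j$)
$7 a{\left(Q{\left(R{\left(t \right)} \right)} \right)} = 7 \left(4 - 1\right) = 7 \cdot 3 = 21$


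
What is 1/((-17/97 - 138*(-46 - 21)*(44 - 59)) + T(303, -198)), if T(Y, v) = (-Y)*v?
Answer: -97/7633529 ≈ -1.2707e-5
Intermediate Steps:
T(Y, v) = -Y*v
1/((-17/97 - 138*(-46 - 21)*(44 - 59)) + T(303, -198)) = 1/((-17/97 - 138*(-46 - 21)*(44 - 59)) - 1*303*(-198)) = 1/((-17*1/97 - (-9246)*(-15)) + 59994) = 1/((-17/97 - 138*1005) + 59994) = 1/((-17/97 - 138690) + 59994) = 1/(-13452947/97 + 59994) = 1/(-7633529/97) = -97/7633529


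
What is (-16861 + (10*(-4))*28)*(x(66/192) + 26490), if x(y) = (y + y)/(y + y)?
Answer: -476334671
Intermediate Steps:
x(y) = 1 (x(y) = (2*y)/((2*y)) = (2*y)*(1/(2*y)) = 1)
(-16861 + (10*(-4))*28)*(x(66/192) + 26490) = (-16861 + (10*(-4))*28)*(1 + 26490) = (-16861 - 40*28)*26491 = (-16861 - 1120)*26491 = -17981*26491 = -476334671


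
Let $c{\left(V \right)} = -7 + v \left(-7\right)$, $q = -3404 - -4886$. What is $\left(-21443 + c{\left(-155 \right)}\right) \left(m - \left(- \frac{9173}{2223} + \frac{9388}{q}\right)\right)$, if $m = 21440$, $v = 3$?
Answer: $- \frac{341075502127}{741} \approx -4.6029 \cdot 10^{8}$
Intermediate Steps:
$q = 1482$ ($q = -3404 + 4886 = 1482$)
$c{\left(V \right)} = -28$ ($c{\left(V \right)} = -7 + 3 \left(-7\right) = -7 - 21 = -28$)
$\left(-21443 + c{\left(-155 \right)}\right) \left(m - \left(- \frac{9173}{2223} + \frac{9388}{q}\right)\right) = \left(-21443 - 28\right) \left(21440 - \left(- \frac{9173}{2223} + \frac{4694}{741}\right)\right) = - 21471 \left(21440 - \frac{4909}{2223}\right) = \left(-21471\right) \frac{47656211}{2223} = - \frac{341075502127}{741}$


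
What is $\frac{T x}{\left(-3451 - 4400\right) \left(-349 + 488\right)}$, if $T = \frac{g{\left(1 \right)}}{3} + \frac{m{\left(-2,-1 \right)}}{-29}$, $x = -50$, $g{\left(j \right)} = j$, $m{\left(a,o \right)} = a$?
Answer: $\frac{1750}{94942143} \approx 1.8432 \cdot 10^{-5}$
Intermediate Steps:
$T = \frac{35}{87}$ ($T = 1 \cdot \frac{1}{3} - \frac{2}{-29} = 1 \cdot \frac{1}{3} - - \frac{2}{29} = \frac{1}{3} + \frac{2}{29} = \frac{35}{87} \approx 0.4023$)
$\frac{T x}{\left(-3451 - 4400\right) \left(-349 + 488\right)} = \frac{\frac{35}{87} \left(-50\right)}{\left(-3451 - 4400\right) \left(-349 + 488\right)} = - \frac{1750}{87 \left(\left(-7851\right) 139\right)} = - \frac{1750}{87 \left(-1091289\right)} = \left(- \frac{1750}{87}\right) \left(- \frac{1}{1091289}\right) = \frac{1750}{94942143}$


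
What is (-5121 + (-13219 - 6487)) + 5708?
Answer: -19119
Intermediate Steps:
(-5121 + (-13219 - 6487)) + 5708 = (-5121 - 19706) + 5708 = -24827 + 5708 = -19119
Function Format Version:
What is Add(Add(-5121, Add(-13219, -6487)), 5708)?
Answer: -19119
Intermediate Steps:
Add(Add(-5121, Add(-13219, -6487)), 5708) = Add(Add(-5121, -19706), 5708) = Add(-24827, 5708) = -19119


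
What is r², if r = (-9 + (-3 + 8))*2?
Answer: 64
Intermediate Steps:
r = -8 (r = (-9 + 5)*2 = -4*2 = -8)
r² = (-8)² = 64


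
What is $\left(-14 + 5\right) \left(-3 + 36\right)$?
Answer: $-297$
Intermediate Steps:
$\left(-14 + 5\right) \left(-3 + 36\right) = \left(-9\right) 33 = -297$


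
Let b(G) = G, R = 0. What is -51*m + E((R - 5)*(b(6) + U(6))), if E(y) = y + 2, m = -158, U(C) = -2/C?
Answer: 24095/3 ≈ 8031.7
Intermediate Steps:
E(y) = 2 + y
-51*m + E((R - 5)*(b(6) + U(6))) = -51*(-158) + (2 + (0 - 5)*(6 - 2/6)) = 8058 + (2 - 5*(6 - 2*1/6)) = 8058 + (2 - 5*(6 - 1/3)) = 8058 + (2 - 5*17/3) = 8058 + (2 - 85/3) = 8058 - 79/3 = 24095/3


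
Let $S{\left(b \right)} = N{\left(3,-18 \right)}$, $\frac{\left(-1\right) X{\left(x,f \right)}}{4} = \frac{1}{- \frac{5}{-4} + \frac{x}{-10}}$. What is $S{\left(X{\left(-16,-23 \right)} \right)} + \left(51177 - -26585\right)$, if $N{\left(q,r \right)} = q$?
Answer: $77765$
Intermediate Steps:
$X{\left(x,f \right)} = - \frac{4}{\frac{5}{4} - \frac{x}{10}}$ ($X{\left(x,f \right)} = - \frac{4}{- \frac{5}{-4} + \frac{x}{-10}} = - \frac{4}{\left(-5\right) \left(- \frac{1}{4}\right) + x \left(- \frac{1}{10}\right)} = - \frac{4}{\frac{5}{4} - \frac{x}{10}}$)
$S{\left(b \right)} = 3$
$S{\left(X{\left(-16,-23 \right)} \right)} + \left(51177 - -26585\right) = 3 + \left(51177 - -26585\right) = 3 + \left(51177 + 26585\right) = 3 + 77762 = 77765$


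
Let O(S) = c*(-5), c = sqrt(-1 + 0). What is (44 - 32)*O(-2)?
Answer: -60*I ≈ -60.0*I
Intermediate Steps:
c = I (c = sqrt(-1) = I ≈ 1.0*I)
O(S) = -5*I (O(S) = I*(-5) = -5*I)
(44 - 32)*O(-2) = (44 - 32)*(-5*I) = 12*(-5*I) = -60*I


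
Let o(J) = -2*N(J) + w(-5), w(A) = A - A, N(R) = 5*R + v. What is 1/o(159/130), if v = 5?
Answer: -13/289 ≈ -0.044983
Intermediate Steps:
N(R) = 5 + 5*R (N(R) = 5*R + 5 = 5 + 5*R)
w(A) = 0
o(J) = -10 - 10*J (o(J) = -2*(5 + 5*J) + 0 = (-10 - 10*J) + 0 = -10 - 10*J)
1/o(159/130) = 1/(-10 - 1590/130) = 1/(-10 - 10*159/130) = 1/(-10 - 159/13) = 1/(-289/13) = -13/289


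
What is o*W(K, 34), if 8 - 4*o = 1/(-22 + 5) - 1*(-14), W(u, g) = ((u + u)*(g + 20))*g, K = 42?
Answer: -229068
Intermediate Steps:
W(u, g) = 2*g*u*(20 + g) (W(u, g) = ((2*u)*(20 + g))*g = (2*u*(20 + g))*g = 2*g*u*(20 + g))
o = -101/68 (o = 2 - (1/(-22 + 5) - 1*(-14))/4 = 2 - (1/(-17) + 14)/4 = 2 - (-1/17 + 14)/4 = 2 - 1/4*237/17 = 2 - 237/68 = -101/68 ≈ -1.4853)
o*W(K, 34) = -101*34*42*(20 + 34)/34 = -101*34*42*54/34 = -101/68*154224 = -229068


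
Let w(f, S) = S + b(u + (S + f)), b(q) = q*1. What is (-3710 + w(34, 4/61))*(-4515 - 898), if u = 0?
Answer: 1213746164/61 ≈ 1.9897e+7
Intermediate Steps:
b(q) = q
w(f, S) = f + 2*S (w(f, S) = S + (0 + (S + f)) = S + (S + f) = f + 2*S)
(-3710 + w(34, 4/61))*(-4515 - 898) = (-3710 + (34 + 2*(4/61)))*(-4515 - 898) = (-3710 + (34 + 2*(4*(1/61))))*(-5413) = (-3710 + (34 + 2*(4/61)))*(-5413) = (-3710 + (34 + 8/61))*(-5413) = (-3710 + 2082/61)*(-5413) = -224228/61*(-5413) = 1213746164/61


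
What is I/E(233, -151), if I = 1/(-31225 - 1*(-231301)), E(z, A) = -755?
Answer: -1/151057380 ≈ -6.6200e-9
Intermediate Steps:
I = 1/200076 (I = 1/(-31225 + 231301) = 1/200076 ≈ 4.9981e-6)
I/E(233, -151) = (1/200076)/(-755) = (1/200076)*(-1/755) = -1/151057380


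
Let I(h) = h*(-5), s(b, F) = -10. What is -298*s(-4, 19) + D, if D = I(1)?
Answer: 2975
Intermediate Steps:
I(h) = -5*h
D = -5 (D = -5*1 = -5)
-298*s(-4, 19) + D = -298*(-10) - 5 = 2980 - 5 = 2975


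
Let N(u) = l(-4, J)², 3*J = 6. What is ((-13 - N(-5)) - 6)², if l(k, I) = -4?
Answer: 1225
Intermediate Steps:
J = 2 (J = (⅓)*6 = 2)
N(u) = 16 (N(u) = (-4)² = 16)
((-13 - N(-5)) - 6)² = ((-13 - 1*16) - 6)² = ((-13 - 16) - 6)² = (-29 - 6)² = (-35)² = 1225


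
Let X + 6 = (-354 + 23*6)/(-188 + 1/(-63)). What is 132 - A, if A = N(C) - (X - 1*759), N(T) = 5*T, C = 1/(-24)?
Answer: -179563423/284280 ≈ -631.64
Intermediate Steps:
X = -57462/11845 (X = -6 + (-354 + 23*6)/(-188 + 1/(-63)) = -6 + (-354 + 138)/(-188 - 1/63) = -6 - 216/(-11845/63) = -6 - 216*(-63/11845) = -6 + 13608/11845 = -57462/11845 ≈ -4.8512)
C = -1/24 ≈ -0.041667
A = 217088383/284280 (A = 5*(-1/24) - (-57462/11845 - 1*759) = -5/24 - (-57462/11845 - 759) = -5/24 - 1*(-9047817/11845) = -5/24 + 9047817/11845 = 217088383/284280 ≈ 763.64)
132 - A = 132 - 1*217088383/284280 = 132 - 217088383/284280 = -179563423/284280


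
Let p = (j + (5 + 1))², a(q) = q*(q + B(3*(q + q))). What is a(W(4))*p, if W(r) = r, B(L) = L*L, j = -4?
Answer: 9280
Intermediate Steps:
B(L) = L²
a(q) = q*(q + 36*q²) (a(q) = q*(q + (3*(q + q))²) = q*(q + (3*(2*q))²) = q*(q + (6*q)²) = q*(q + 36*q²))
p = 4 (p = (-4 + (5 + 1))² = (-4 + 6)² = 2² = 4)
a(W(4))*p = (4²*(1 + 36*4))*4 = (16*(1 + 144))*4 = (16*145)*4 = 2320*4 = 9280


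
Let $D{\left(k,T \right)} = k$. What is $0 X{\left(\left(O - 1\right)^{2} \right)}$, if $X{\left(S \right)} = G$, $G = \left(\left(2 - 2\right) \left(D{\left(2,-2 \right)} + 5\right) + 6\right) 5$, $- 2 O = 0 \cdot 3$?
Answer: $0$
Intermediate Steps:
$O = 0$ ($O = - \frac{0 \cdot 3}{2} = \left(- \frac{1}{2}\right) 0 = 0$)
$G = 30$ ($G = \left(\left(2 - 2\right) \left(2 + 5\right) + 6\right) 5 = \left(0 \cdot 7 + 6\right) 5 = \left(0 + 6\right) 5 = 6 \cdot 5 = 30$)
$X{\left(S \right)} = 30$
$0 X{\left(\left(O - 1\right)^{2} \right)} = 0 \cdot 30 = 0$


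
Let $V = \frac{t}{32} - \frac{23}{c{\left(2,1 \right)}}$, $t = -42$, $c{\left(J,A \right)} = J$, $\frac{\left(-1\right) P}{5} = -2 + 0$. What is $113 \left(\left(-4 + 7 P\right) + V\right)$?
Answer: $\frac{96163}{16} \approx 6010.2$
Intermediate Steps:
$P = 10$ ($P = - 5 \left(-2 + 0\right) = \left(-5\right) \left(-2\right) = 10$)
$V = - \frac{205}{16}$ ($V = - \frac{42}{32} - \frac{23}{2} = \left(-42\right) \frac{1}{32} - \frac{23}{2} = - \frac{21}{16} - \frac{23}{2} = - \frac{205}{16} \approx -12.813$)
$113 \left(\left(-4 + 7 P\right) + V\right) = 113 \left(\left(-4 + 7 \cdot 10\right) - \frac{205}{16}\right) = 113 \left(\left(-4 + 70\right) - \frac{205}{16}\right) = 113 \left(66 - \frac{205}{16}\right) = 113 \cdot \frac{851}{16} = \frac{96163}{16}$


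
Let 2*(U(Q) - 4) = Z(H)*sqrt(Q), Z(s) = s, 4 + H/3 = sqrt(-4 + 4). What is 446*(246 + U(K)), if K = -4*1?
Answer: 111500 - 5352*I ≈ 1.115e+5 - 5352.0*I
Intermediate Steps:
H = -12 (H = -12 + 3*sqrt(-4 + 4) = -12 + 3*sqrt(0) = -12 + 3*0 = -12 + 0 = -12)
K = -4
U(Q) = 4 - 6*sqrt(Q) (U(Q) = 4 + (-12*sqrt(Q))/2 = 4 - 6*sqrt(Q))
446*(246 + U(K)) = 446*(246 + (4 - 12*I)) = 446*(250 - 12*I) = 111500 - 5352*I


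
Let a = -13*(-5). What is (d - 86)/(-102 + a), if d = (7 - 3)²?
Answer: 70/37 ≈ 1.8919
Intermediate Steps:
a = 65
d = 16 (d = 4² = 16)
(d - 86)/(-102 + a) = (16 - 86)/(-102 + 65) = -70/(-37) = -1/37*(-70) = 70/37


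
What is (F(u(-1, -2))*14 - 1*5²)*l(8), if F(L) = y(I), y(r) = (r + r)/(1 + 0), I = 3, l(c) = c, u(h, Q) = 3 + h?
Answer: 472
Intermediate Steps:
y(r) = 2*r (y(r) = (2*r)/1 = (2*r)*1 = 2*r)
F(L) = 6 (F(L) = 2*3 = 6)
(F(u(-1, -2))*14 - 1*5²)*l(8) = (6*14 - 1*5²)*8 = (84 - 1*25)*8 = (84 - 25)*8 = 59*8 = 472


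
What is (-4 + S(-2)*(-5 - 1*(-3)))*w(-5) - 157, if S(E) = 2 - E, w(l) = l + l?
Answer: -37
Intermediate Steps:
w(l) = 2*l
(-4 + S(-2)*(-5 - 1*(-3)))*w(-5) - 157 = (-4 + (2 - 1*(-2))*(-5 - 1*(-3)))*(2*(-5)) - 157 = (-4 + (2 + 2)*(-5 + 3))*(-10) - 157 = (-4 + 4*(-2))*(-10) - 157 = (-4 - 8)*(-10) - 157 = -12*(-10) - 157 = 120 - 157 = -37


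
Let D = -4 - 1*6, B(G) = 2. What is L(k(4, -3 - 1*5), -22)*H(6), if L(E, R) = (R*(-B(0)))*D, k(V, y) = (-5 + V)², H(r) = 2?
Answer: -880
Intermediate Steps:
D = -10 (D = -4 - 6 = -10)
L(E, R) = 20*R (L(E, R) = (R*(-1*2))*(-10) = (R*(-2))*(-10) = -2*R*(-10) = 20*R)
L(k(4, -3 - 1*5), -22)*H(6) = (20*(-22))*2 = -440*2 = -880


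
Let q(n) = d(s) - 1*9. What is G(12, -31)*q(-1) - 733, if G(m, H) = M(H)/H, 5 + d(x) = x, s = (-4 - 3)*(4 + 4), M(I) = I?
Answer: -803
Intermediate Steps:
s = -56 (s = -7*8 = -56)
d(x) = -5 + x
G(m, H) = 1 (G(m, H) = H/H = 1)
q(n) = -70 (q(n) = (-5 - 56) - 1*9 = -61 - 9 = -70)
G(12, -31)*q(-1) - 733 = 1*(-70) - 733 = -70 - 733 = -803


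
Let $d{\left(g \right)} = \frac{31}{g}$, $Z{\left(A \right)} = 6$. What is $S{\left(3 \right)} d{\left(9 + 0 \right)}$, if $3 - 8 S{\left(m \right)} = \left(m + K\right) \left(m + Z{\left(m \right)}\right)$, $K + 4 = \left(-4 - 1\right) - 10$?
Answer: $\frac{1519}{24} \approx 63.292$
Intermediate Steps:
$K = -19$ ($K = -4 - 15 = -19$)
$S{\left(m \right)} = \frac{3}{8} - \frac{\left(-19 + m\right) \left(6 + m\right)}{8}$ ($S{\left(m \right)} = \frac{3}{8} - \frac{\left(m - 19\right) \left(m + 6\right)}{8} = \frac{3}{8} - \frac{\left(-19 + m\right) \left(6 + m\right)}{8}$)
$S{\left(3 \right)} d{\left(9 + 0 \right)} = \left(\frac{117}{8} - \frac{3^{2}}{8} + \frac{13}{8} \cdot 3\right) \frac{31}{9 + 0} = \left(\frac{117}{8} - \frac{9}{8} + \frac{39}{8}\right) \frac{31}{9} = \left(\frac{117}{8} - \frac{9}{8} + \frac{39}{8}\right) 31 \cdot \frac{1}{9} = \frac{147}{8} \cdot \frac{31}{9} = \frac{1519}{24}$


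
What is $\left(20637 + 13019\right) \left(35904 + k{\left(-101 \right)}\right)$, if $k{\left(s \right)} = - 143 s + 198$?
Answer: $1701142520$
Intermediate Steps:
$k{\left(s \right)} = 198 - 143 s$
$\left(20637 + 13019\right) \left(35904 + k{\left(-101 \right)}\right) = \left(20637 + 13019\right) \left(35904 + \left(198 - -14443\right)\right) = 33656 \left(35904 + \left(198 + 14443\right)\right) = 33656 \left(35904 + 14641\right) = 33656 \cdot 50545 = 1701142520$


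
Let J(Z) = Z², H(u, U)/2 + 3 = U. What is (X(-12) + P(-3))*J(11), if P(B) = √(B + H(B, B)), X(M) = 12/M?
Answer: -121 + 121*I*√15 ≈ -121.0 + 468.63*I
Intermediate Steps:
H(u, U) = -6 + 2*U
P(B) = √(-6 + 3*B) (P(B) = √(B + (-6 + 2*B)) = √(-6 + 3*B))
(X(-12) + P(-3))*J(11) = (12/(-12) + √(-6 + 3*(-3)))*11² = (12*(-1/12) + √(-6 - 9))*121 = (-1 + √(-15))*121 = (-1 + I*√15)*121 = -121 + 121*I*√15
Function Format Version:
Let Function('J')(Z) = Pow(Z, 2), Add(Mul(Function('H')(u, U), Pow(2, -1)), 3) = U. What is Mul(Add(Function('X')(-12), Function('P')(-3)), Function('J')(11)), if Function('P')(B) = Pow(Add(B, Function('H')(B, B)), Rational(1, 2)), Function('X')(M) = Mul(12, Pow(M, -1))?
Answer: Add(-121, Mul(121, I, Pow(15, Rational(1, 2)))) ≈ Add(-121.00, Mul(468.63, I))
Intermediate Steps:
Function('H')(u, U) = Add(-6, Mul(2, U))
Function('P')(B) = Pow(Add(-6, Mul(3, B)), Rational(1, 2)) (Function('P')(B) = Pow(Add(B, Add(-6, Mul(2, B))), Rational(1, 2)) = Pow(Add(-6, Mul(3, B)), Rational(1, 2)))
Mul(Add(Function('X')(-12), Function('P')(-3)), Function('J')(11)) = Mul(Add(Mul(12, Pow(-12, -1)), Pow(Add(-6, Mul(3, -3)), Rational(1, 2))), Pow(11, 2)) = Mul(Add(Mul(12, Rational(-1, 12)), Pow(Add(-6, -9), Rational(1, 2))), 121) = Mul(Add(-1, Pow(-15, Rational(1, 2))), 121) = Mul(Add(-1, Mul(I, Pow(15, Rational(1, 2)))), 121) = Add(-121, Mul(121, I, Pow(15, Rational(1, 2))))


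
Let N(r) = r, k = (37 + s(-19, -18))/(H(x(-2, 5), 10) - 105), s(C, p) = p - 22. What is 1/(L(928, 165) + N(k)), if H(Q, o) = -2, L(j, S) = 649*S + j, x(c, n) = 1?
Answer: 107/11557394 ≈ 9.2581e-6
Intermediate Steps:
s(C, p) = -22 + p
L(j, S) = j + 649*S
k = 3/107 (k = (37 + (-22 - 18))/(-2 - 105) = (37 - 40)/(-107) = -3*(-1/107) = 3/107 ≈ 0.028037)
1/(L(928, 165) + N(k)) = 1/((928 + 649*165) + 3/107) = 1/((928 + 107085) + 3/107) = 1/(108013 + 3/107) = 1/(11557394/107) = 107/11557394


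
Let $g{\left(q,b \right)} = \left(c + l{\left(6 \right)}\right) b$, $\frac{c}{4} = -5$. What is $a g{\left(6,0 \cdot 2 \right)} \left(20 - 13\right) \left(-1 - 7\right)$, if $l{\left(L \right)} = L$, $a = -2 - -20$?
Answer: $0$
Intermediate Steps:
$c = -20$ ($c = 4 \left(-5\right) = -20$)
$a = 18$ ($a = -2 + 20 = 18$)
$g{\left(q,b \right)} = - 14 b$ ($g{\left(q,b \right)} = \left(-20 + 6\right) b = - 14 b$)
$a g{\left(6,0 \cdot 2 \right)} \left(20 - 13\right) \left(-1 - 7\right) = 18 \left(- 14 \cdot 0 \cdot 2\right) \left(20 - 13\right) \left(-1 - 7\right) = 18 \left(\left(-14\right) 0\right) 7 \left(-8\right) = 18 \cdot 0 \left(-56\right) = 0 \left(-56\right) = 0$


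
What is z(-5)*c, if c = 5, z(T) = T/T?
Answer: 5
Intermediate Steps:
z(T) = 1
z(-5)*c = 1*5 = 5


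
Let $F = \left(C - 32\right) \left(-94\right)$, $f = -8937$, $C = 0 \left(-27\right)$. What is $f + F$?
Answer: $-5929$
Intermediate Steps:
$C = 0$
$F = 3008$ ($F = \left(0 - 32\right) \left(-94\right) = \left(-32\right) \left(-94\right) = 3008$)
$f + F = -8937 + 3008 = -5929$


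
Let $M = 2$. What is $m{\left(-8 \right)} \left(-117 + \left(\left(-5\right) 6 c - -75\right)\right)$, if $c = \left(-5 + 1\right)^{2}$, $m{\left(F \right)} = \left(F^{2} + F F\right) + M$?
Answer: $-67860$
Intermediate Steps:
$m{\left(F \right)} = 2 + 2 F^{2}$ ($m{\left(F \right)} = \left(F^{2} + F F\right) + 2 = \left(F^{2} + F^{2}\right) + 2 = 2 F^{2} + 2 = 2 + 2 F^{2}$)
$c = 16$ ($c = \left(-4\right)^{2} = 16$)
$m{\left(-8 \right)} \left(-117 + \left(\left(-5\right) 6 c - -75\right)\right) = \left(2 + 2 \left(-8\right)^{2}\right) \left(-117 + \left(\left(-5\right) 6 \cdot 16 - -75\right)\right) = \left(2 + 2 \cdot 64\right) \left(-117 + \left(\left(-30\right) 16 + 75\right)\right) = \left(2 + 128\right) \left(-117 + \left(-480 + 75\right)\right) = 130 \left(-117 - 405\right) = 130 \left(-522\right) = -67860$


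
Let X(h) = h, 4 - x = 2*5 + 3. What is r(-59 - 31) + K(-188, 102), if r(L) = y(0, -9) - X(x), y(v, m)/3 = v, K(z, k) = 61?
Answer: 70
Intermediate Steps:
x = -9 (x = 4 - (2*5 + 3) = 4 - (10 + 3) = 4 - 1*13 = 4 - 13 = -9)
y(v, m) = 3*v
r(L) = 9 (r(L) = 3*0 - 1*(-9) = 0 + 9 = 9)
r(-59 - 31) + K(-188, 102) = 9 + 61 = 70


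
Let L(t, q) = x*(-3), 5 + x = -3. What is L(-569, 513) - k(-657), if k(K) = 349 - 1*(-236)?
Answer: -561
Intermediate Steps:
x = -8 (x = -5 - 3 = -8)
k(K) = 585 (k(K) = 349 + 236 = 585)
L(t, q) = 24 (L(t, q) = -8*(-3) = 24)
L(-569, 513) - k(-657) = 24 - 1*585 = 24 - 585 = -561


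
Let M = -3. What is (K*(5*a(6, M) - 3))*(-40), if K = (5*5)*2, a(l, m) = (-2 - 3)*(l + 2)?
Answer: 406000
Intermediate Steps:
a(l, m) = -10 - 5*l (a(l, m) = -5*(2 + l) = -10 - 5*l)
K = 50 (K = 25*2 = 50)
(K*(5*a(6, M) - 3))*(-40) = (50*(5*(-10 - 5*6) - 3))*(-40) = (50*(5*(-10 - 30) - 3))*(-40) = (50*(5*(-40) - 3))*(-40) = (50*(-200 - 3))*(-40) = (50*(-203))*(-40) = -10150*(-40) = 406000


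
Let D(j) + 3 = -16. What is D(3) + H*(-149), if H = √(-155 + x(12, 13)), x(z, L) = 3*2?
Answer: -19 - 149*I*√149 ≈ -19.0 - 1818.8*I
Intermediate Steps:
D(j) = -19 (D(j) = -3 - 16 = -19)
x(z, L) = 6
H = I*√149 (H = √(-155 + 6) = √(-149) = I*√149 ≈ 12.207*I)
D(3) + H*(-149) = -19 + (I*√149)*(-149) = -19 - 149*I*√149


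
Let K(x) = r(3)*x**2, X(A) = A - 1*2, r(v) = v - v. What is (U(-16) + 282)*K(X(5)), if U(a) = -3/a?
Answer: 0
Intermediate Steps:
r(v) = 0
X(A) = -2 + A (X(A) = A - 2 = -2 + A)
K(x) = 0 (K(x) = 0*x**2 = 0)
(U(-16) + 282)*K(X(5)) = (-3/(-16) + 282)*0 = (-3*(-1/16) + 282)*0 = (3/16 + 282)*0 = (4515/16)*0 = 0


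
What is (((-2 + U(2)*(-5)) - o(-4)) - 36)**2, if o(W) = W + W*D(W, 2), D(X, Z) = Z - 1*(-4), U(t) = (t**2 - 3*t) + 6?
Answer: 900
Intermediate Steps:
U(t) = 6 + t**2 - 3*t
D(X, Z) = 4 + Z (D(X, Z) = Z + 4 = 4 + Z)
o(W) = 7*W (o(W) = W + W*(4 + 2) = W + W*6 = W + 6*W = 7*W)
(((-2 + U(2)*(-5)) - o(-4)) - 36)**2 = (((-2 + (6 + 2**2 - 3*2)*(-5)) - 7*(-4)) - 36)**2 = (((-2 + (6 + 4 - 6)*(-5)) - 1*(-28)) - 36)**2 = (((-2 + 4*(-5)) + 28) - 36)**2 = (((-2 - 20) + 28) - 36)**2 = ((-22 + 28) - 36)**2 = (6 - 36)**2 = (-30)**2 = 900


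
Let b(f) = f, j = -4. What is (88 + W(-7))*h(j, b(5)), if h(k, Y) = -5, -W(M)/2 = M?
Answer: -510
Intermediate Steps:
W(M) = -2*M
(88 + W(-7))*h(j, b(5)) = (88 - 2*(-7))*(-5) = (88 + 14)*(-5) = 102*(-5) = -510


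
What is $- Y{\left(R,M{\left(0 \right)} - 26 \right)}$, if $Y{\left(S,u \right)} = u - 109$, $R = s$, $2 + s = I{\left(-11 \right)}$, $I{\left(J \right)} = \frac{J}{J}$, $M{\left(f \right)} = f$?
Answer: $135$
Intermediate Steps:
$I{\left(J \right)} = 1$
$s = -1$ ($s = -2 + 1 = -1$)
$R = -1$
$Y{\left(S,u \right)} = -109 + u$ ($Y{\left(S,u \right)} = u - 109 = -109 + u$)
$- Y{\left(R,M{\left(0 \right)} - 26 \right)} = - (-109 + \left(0 - 26\right)) = - (-109 - 26) = \left(-1\right) \left(-135\right) = 135$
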